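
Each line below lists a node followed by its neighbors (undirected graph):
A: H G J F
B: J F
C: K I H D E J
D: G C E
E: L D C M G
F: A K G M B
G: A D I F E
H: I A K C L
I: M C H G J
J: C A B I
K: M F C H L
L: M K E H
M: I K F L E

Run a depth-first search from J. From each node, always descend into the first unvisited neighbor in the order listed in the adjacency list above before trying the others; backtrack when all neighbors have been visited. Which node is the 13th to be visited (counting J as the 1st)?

B

Visit J
J → C
C → K
K → M
M → I
I → H
H → A
A → G
G → D
D → E
E → L
G → F
F → B

Visit order: J, C, K, M, I, H, A, G, D, E, L, F, B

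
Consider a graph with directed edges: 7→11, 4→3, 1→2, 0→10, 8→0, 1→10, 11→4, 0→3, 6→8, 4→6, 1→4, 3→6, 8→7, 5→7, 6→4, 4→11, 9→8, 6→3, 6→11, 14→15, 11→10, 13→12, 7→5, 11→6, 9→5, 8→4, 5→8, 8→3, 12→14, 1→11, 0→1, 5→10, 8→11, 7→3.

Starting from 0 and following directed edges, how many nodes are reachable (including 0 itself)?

11

BFS from 0 visits: 0, 1, 3, 10, 2, 4, 11, 6, 8, 7, 5
Reachable nodes: 11 of 16 total.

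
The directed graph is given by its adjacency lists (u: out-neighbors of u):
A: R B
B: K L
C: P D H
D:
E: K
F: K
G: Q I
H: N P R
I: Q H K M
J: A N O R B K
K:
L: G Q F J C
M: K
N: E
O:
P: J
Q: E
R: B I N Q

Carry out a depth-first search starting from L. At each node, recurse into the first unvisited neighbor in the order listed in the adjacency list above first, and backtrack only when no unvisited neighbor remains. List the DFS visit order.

L, G, Q, E, K, I, H, N, P, J, A, R, B, O, M, F, C, D

Visit L
L → G
G → Q
Q → E
E → K
G → I
I → H
H → N
H → P
P → J
J → A
A → R
R → B
J → O
I → M
L → F
L → C
C → D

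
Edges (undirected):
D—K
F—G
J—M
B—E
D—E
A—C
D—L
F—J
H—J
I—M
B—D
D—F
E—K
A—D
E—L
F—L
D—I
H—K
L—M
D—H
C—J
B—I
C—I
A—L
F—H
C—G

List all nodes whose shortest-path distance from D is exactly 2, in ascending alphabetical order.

C, G, J, M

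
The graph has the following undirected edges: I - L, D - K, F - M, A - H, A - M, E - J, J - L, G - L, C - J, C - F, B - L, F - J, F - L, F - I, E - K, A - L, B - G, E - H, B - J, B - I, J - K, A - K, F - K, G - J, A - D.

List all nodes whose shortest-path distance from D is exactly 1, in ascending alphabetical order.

Level 0: D
Level 1: A, K
Level 2: E, F, H, J, L, M
Level 3: B, C, G, I

A, K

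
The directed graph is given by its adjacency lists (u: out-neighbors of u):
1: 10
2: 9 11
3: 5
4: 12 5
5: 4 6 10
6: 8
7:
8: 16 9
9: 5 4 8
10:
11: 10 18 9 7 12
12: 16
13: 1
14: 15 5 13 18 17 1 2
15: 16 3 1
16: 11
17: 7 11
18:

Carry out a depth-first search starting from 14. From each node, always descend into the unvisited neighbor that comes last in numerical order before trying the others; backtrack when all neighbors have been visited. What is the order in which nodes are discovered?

14, 18, 17, 11, 12, 16, 10, 9, 8, 5, 6, 4, 7, 15, 3, 1, 13, 2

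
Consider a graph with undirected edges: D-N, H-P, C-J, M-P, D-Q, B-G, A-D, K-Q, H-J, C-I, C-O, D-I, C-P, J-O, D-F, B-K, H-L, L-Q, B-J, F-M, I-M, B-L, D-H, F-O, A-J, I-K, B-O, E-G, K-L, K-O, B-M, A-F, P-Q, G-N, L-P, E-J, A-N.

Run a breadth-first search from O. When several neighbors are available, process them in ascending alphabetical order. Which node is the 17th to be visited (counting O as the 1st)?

Visit O; enqueue B, C, F, J, K → queue [B, C, F, J, K]
Visit B; enqueue G, L, M → queue [C, F, J, K, G, L, M]
Visit C; enqueue I, P → queue [F, J, K, G, L, M, I, P]
Visit F; enqueue A, D → queue [J, K, G, L, M, I, P, A, D]
Visit J; enqueue E, H → queue [K, G, L, M, I, P, A, D, E, H]
Visit K; enqueue Q → queue [G, L, M, I, P, A, D, E, H, Q]
Visit G; enqueue N → queue [L, M, I, P, A, D, E, H, Q, N]
Visit L → queue [M, I, P, A, D, E, H, Q, N]
Visit M → queue [I, P, A, D, E, H, Q, N]
Visit I → queue [P, A, D, E, H, Q, N]
Visit P → queue [A, D, E, H, Q, N]
Visit A → queue [D, E, H, Q, N]
Visit D → queue [E, H, Q, N]
Visit E → queue [H, Q, N]
Visit H → queue [Q, N]
Visit Q → queue [N]
Visit N → queue []

Visit order: O, B, C, F, J, K, G, L, M, I, P, A, D, E, H, Q, N

N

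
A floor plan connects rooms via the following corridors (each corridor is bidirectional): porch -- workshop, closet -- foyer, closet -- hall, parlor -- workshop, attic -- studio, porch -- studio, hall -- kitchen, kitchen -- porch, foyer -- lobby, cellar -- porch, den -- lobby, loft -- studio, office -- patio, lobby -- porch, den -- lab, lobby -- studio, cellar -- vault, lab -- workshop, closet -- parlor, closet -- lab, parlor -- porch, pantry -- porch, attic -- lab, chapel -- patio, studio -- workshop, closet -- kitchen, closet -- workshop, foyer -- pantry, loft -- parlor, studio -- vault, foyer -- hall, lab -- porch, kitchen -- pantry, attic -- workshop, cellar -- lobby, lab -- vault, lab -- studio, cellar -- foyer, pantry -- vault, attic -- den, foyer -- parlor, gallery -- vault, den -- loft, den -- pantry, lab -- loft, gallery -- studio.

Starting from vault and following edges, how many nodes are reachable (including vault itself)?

17

BFS from vault visits: vault, cellar, gallery, lab, pantry, studio, foyer, lobby, porch, attic, closet, den, loft, workshop, kitchen, hall, parlor
Reachable nodes: 17 of 20 total.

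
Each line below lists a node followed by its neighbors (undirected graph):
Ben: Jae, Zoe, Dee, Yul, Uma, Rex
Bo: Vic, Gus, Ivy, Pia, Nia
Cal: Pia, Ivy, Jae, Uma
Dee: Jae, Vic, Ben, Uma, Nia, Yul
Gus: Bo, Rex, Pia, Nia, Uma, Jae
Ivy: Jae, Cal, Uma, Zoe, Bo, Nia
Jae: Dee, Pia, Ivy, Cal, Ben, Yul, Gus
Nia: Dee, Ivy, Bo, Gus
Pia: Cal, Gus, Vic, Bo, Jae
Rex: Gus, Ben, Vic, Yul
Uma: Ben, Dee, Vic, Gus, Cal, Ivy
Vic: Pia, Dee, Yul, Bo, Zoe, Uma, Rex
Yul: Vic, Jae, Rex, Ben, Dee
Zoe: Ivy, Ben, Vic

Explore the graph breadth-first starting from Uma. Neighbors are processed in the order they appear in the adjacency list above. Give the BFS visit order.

Uma, Ben, Dee, Vic, Gus, Cal, Ivy, Jae, Zoe, Yul, Rex, Nia, Pia, Bo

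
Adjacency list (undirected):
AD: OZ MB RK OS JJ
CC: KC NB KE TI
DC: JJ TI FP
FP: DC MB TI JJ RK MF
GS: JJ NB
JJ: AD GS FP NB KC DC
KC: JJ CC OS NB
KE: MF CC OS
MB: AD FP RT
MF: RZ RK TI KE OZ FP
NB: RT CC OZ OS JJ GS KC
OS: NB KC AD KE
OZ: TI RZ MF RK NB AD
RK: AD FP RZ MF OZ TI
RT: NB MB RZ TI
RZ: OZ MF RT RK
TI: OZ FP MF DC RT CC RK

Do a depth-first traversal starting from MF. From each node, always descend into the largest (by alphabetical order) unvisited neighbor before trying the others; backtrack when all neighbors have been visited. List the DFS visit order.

MF -> TI -> RT -> RZ -> RK -> OZ -> NB -> OS -> KE -> CC -> KC -> JJ -> GS -> FP -> MB -> AD -> DC

Visit MF
MF → TI
TI → RT
RT → RZ
RZ → RK
RK → OZ
OZ → NB
NB → OS
OS → KE
KE → CC
CC → KC
KC → JJ
JJ → GS
JJ → FP
FP → MB
MB → AD
FP → DC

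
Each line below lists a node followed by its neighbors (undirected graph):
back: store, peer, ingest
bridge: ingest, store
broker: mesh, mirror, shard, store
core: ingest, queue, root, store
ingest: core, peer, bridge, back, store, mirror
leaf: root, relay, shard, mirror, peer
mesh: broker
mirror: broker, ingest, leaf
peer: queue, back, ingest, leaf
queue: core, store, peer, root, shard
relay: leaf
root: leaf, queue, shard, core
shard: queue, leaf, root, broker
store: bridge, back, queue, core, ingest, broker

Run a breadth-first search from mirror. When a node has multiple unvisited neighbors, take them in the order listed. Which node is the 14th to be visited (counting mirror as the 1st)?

Visit mirror; enqueue broker, ingest, leaf → queue [broker, ingest, leaf]
Visit broker; enqueue mesh, shard, store → queue [ingest, leaf, mesh, shard, store]
Visit ingest; enqueue core, peer, bridge, back → queue [leaf, mesh, shard, store, core, peer, bridge, back]
Visit leaf; enqueue root, relay → queue [mesh, shard, store, core, peer, bridge, back, root, relay]
Visit mesh → queue [shard, store, core, peer, bridge, back, root, relay]
Visit shard; enqueue queue → queue [store, core, peer, bridge, back, root, relay, queue]
Visit store → queue [core, peer, bridge, back, root, relay, queue]
Visit core → queue [peer, bridge, back, root, relay, queue]
Visit peer → queue [bridge, back, root, relay, queue]
Visit bridge → queue [back, root, relay, queue]
Visit back → queue [root, relay, queue]
Visit root → queue [relay, queue]
Visit relay → queue [queue]
Visit queue → queue []

Visit order: mirror, broker, ingest, leaf, mesh, shard, store, core, peer, bridge, back, root, relay, queue

queue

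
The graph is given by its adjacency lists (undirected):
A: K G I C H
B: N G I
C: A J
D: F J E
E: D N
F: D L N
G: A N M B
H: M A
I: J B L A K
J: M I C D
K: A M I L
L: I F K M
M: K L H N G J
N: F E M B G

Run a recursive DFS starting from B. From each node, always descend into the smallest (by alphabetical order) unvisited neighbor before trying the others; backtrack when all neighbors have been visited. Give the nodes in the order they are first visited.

B -> G -> A -> C -> J -> D -> E -> N -> F -> L -> I -> K -> M -> H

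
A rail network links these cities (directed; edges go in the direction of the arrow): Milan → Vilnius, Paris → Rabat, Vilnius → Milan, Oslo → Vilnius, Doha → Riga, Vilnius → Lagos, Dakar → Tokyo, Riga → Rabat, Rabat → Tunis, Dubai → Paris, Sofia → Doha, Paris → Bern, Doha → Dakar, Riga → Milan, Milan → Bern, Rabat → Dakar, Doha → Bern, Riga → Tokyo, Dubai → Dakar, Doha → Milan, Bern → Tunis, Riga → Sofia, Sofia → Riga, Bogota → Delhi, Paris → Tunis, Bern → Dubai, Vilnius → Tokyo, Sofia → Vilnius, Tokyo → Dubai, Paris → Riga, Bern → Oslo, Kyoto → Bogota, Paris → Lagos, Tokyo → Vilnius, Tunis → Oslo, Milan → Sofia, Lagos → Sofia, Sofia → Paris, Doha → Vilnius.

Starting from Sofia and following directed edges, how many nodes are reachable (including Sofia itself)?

BFS from Sofia visits: Sofia, Doha, Paris, Riga, Vilnius, Bern, Dakar, Milan, Lagos, Rabat, Tunis, Tokyo, Dubai, Oslo
Reachable nodes: 14 of 17 total.

14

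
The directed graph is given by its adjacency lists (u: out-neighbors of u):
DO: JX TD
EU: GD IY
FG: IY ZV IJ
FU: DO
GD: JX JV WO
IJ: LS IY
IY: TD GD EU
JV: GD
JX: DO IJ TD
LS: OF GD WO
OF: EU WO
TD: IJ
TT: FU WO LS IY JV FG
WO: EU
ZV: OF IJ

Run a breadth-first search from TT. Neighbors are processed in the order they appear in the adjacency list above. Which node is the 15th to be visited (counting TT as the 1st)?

JX

Visit TT; enqueue FU, WO, LS, IY, JV, FG → queue [FU, WO, LS, IY, JV, FG]
Visit FU; enqueue DO → queue [WO, LS, IY, JV, FG, DO]
Visit WO; enqueue EU → queue [LS, IY, JV, FG, DO, EU]
Visit LS; enqueue OF, GD → queue [IY, JV, FG, DO, EU, OF, GD]
Visit IY; enqueue TD → queue [JV, FG, DO, EU, OF, GD, TD]
Visit JV → queue [FG, DO, EU, OF, GD, TD]
Visit FG; enqueue ZV, IJ → queue [DO, EU, OF, GD, TD, ZV, IJ]
Visit DO; enqueue JX → queue [EU, OF, GD, TD, ZV, IJ, JX]
Visit EU → queue [OF, GD, TD, ZV, IJ, JX]
Visit OF → queue [GD, TD, ZV, IJ, JX]
Visit GD → queue [TD, ZV, IJ, JX]
Visit TD → queue [ZV, IJ, JX]
Visit ZV → queue [IJ, JX]
Visit IJ → queue [JX]
Visit JX → queue []

Visit order: TT, FU, WO, LS, IY, JV, FG, DO, EU, OF, GD, TD, ZV, IJ, JX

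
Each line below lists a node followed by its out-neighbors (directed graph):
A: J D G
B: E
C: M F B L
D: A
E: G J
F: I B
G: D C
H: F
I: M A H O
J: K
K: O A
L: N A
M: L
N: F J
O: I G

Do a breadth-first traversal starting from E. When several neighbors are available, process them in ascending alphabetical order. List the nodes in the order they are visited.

E -> G -> J -> C -> D -> K -> B -> F -> L -> M -> A -> O -> I -> N -> H

Visit E; enqueue G, J → queue [G, J]
Visit G; enqueue C, D → queue [J, C, D]
Visit J; enqueue K → queue [C, D, K]
Visit C; enqueue B, F, L, M → queue [D, K, B, F, L, M]
Visit D; enqueue A → queue [K, B, F, L, M, A]
Visit K; enqueue O → queue [B, F, L, M, A, O]
Visit B → queue [F, L, M, A, O]
Visit F; enqueue I → queue [L, M, A, O, I]
Visit L; enqueue N → queue [M, A, O, I, N]
Visit M → queue [A, O, I, N]
Visit A → queue [O, I, N]
Visit O → queue [I, N]
Visit I; enqueue H → queue [N, H]
Visit N → queue [H]
Visit H → queue []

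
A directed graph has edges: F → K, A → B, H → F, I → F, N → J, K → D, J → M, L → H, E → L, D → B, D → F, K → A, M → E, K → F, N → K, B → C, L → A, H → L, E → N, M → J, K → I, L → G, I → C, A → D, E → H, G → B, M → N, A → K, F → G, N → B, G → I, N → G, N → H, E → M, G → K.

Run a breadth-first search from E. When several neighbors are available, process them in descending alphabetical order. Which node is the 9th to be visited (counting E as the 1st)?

B

Visit E; enqueue N, M, L, H → queue [N, M, L, H]
Visit N; enqueue K, J, G, B → queue [M, L, H, K, J, G, B]
Visit M → queue [L, H, K, J, G, B]
Visit L; enqueue A → queue [H, K, J, G, B, A]
Visit H; enqueue F → queue [K, J, G, B, A, F]
Visit K; enqueue I, D → queue [J, G, B, A, F, I, D]
Visit J → queue [G, B, A, F, I, D]
Visit G → queue [B, A, F, I, D]
Visit B; enqueue C → queue [A, F, I, D, C]
Visit A → queue [F, I, D, C]
Visit F → queue [I, D, C]
Visit I → queue [D, C]
Visit D → queue [C]
Visit C → queue []

Visit order: E, N, M, L, H, K, J, G, B, A, F, I, D, C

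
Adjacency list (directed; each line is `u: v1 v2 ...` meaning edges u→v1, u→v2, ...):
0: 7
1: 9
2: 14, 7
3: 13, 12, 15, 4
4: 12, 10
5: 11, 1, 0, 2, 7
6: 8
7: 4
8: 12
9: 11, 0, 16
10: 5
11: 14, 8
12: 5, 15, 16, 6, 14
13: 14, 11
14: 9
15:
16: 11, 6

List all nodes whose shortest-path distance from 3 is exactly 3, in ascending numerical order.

0, 1, 2, 7, 8, 9

Level 0: 3
Level 1: 4, 12, 13, 15
Level 2: 5, 6, 10, 11, 14, 16
Level 3: 0, 1, 2, 7, 8, 9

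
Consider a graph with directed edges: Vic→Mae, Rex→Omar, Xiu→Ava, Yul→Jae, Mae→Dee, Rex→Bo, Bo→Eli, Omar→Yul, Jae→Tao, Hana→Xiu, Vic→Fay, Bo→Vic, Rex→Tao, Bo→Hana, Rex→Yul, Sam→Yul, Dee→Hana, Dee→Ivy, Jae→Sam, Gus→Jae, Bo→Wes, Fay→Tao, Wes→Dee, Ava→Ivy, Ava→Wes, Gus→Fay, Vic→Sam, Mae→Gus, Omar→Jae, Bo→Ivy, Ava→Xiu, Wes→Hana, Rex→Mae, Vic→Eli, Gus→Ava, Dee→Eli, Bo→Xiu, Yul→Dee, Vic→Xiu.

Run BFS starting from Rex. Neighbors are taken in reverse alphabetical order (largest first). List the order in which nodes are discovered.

Rex -> Yul -> Tao -> Omar -> Mae -> Bo -> Jae -> Dee -> Gus -> Xiu -> Wes -> Vic -> Ivy -> Hana -> Eli -> Sam -> Fay -> Ava

Visit Rex; enqueue Yul, Tao, Omar, Mae, Bo → queue [Yul, Tao, Omar, Mae, Bo]
Visit Yul; enqueue Jae, Dee → queue [Tao, Omar, Mae, Bo, Jae, Dee]
Visit Tao → queue [Omar, Mae, Bo, Jae, Dee]
Visit Omar → queue [Mae, Bo, Jae, Dee]
Visit Mae; enqueue Gus → queue [Bo, Jae, Dee, Gus]
Visit Bo; enqueue Xiu, Wes, Vic, Ivy, Hana, Eli → queue [Jae, Dee, Gus, Xiu, Wes, Vic, Ivy, Hana, Eli]
Visit Jae; enqueue Sam → queue [Dee, Gus, Xiu, Wes, Vic, Ivy, Hana, Eli, Sam]
Visit Dee → queue [Gus, Xiu, Wes, Vic, Ivy, Hana, Eli, Sam]
Visit Gus; enqueue Fay, Ava → queue [Xiu, Wes, Vic, Ivy, Hana, Eli, Sam, Fay, Ava]
Visit Xiu → queue [Wes, Vic, Ivy, Hana, Eli, Sam, Fay, Ava]
Visit Wes → queue [Vic, Ivy, Hana, Eli, Sam, Fay, Ava]
Visit Vic → queue [Ivy, Hana, Eli, Sam, Fay, Ava]
Visit Ivy → queue [Hana, Eli, Sam, Fay, Ava]
Visit Hana → queue [Eli, Sam, Fay, Ava]
Visit Eli → queue [Sam, Fay, Ava]
Visit Sam → queue [Fay, Ava]
Visit Fay → queue [Ava]
Visit Ava → queue []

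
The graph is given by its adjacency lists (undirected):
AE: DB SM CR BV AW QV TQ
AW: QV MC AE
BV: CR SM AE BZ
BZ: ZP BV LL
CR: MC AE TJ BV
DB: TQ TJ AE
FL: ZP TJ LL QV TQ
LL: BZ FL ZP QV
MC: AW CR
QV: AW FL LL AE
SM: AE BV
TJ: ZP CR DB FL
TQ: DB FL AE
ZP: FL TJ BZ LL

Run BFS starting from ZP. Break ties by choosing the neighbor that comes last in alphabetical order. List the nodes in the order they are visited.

Visit ZP; enqueue TJ, LL, FL, BZ → queue [TJ, LL, FL, BZ]
Visit TJ; enqueue DB, CR → queue [LL, FL, BZ, DB, CR]
Visit LL; enqueue QV → queue [FL, BZ, DB, CR, QV]
Visit FL; enqueue TQ → queue [BZ, DB, CR, QV, TQ]
Visit BZ; enqueue BV → queue [DB, CR, QV, TQ, BV]
Visit DB; enqueue AE → queue [CR, QV, TQ, BV, AE]
Visit CR; enqueue MC → queue [QV, TQ, BV, AE, MC]
Visit QV; enqueue AW → queue [TQ, BV, AE, MC, AW]
Visit TQ → queue [BV, AE, MC, AW]
Visit BV; enqueue SM → queue [AE, MC, AW, SM]
Visit AE → queue [MC, AW, SM]
Visit MC → queue [AW, SM]
Visit AW → queue [SM]
Visit SM → queue []

ZP → TJ → LL → FL → BZ → DB → CR → QV → TQ → BV → AE → MC → AW → SM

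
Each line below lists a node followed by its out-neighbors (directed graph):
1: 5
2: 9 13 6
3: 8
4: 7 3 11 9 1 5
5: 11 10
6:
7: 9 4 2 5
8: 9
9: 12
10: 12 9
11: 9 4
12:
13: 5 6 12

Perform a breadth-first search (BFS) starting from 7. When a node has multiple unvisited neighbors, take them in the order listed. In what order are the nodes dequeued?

Visit 7; enqueue 9, 4, 2, 5 → queue [9, 4, 2, 5]
Visit 9; enqueue 12 → queue [4, 2, 5, 12]
Visit 4; enqueue 3, 11, 1 → queue [2, 5, 12, 3, 11, 1]
Visit 2; enqueue 13, 6 → queue [5, 12, 3, 11, 1, 13, 6]
Visit 5; enqueue 10 → queue [12, 3, 11, 1, 13, 6, 10]
Visit 12 → queue [3, 11, 1, 13, 6, 10]
Visit 3; enqueue 8 → queue [11, 1, 13, 6, 10, 8]
Visit 11 → queue [1, 13, 6, 10, 8]
Visit 1 → queue [13, 6, 10, 8]
Visit 13 → queue [6, 10, 8]
Visit 6 → queue [10, 8]
Visit 10 → queue [8]
Visit 8 → queue []

7 → 9 → 4 → 2 → 5 → 12 → 3 → 11 → 1 → 13 → 6 → 10 → 8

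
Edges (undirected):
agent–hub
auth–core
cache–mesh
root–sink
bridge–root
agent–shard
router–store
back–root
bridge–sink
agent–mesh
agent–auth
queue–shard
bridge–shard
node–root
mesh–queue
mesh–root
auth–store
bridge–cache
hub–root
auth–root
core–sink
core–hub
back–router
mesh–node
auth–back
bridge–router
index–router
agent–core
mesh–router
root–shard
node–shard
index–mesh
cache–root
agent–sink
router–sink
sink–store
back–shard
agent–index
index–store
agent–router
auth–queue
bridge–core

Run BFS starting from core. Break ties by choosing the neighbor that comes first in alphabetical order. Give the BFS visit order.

Visit core; enqueue agent, auth, bridge, hub, sink → queue [agent, auth, bridge, hub, sink]
Visit agent; enqueue index, mesh, router, shard → queue [auth, bridge, hub, sink, index, mesh, router, shard]
Visit auth; enqueue back, queue, root, store → queue [bridge, hub, sink, index, mesh, router, shard, back, queue, root, store]
Visit bridge; enqueue cache → queue [hub, sink, index, mesh, router, shard, back, queue, root, store, cache]
Visit hub → queue [sink, index, mesh, router, shard, back, queue, root, store, cache]
Visit sink → queue [index, mesh, router, shard, back, queue, root, store, cache]
Visit index → queue [mesh, router, shard, back, queue, root, store, cache]
Visit mesh; enqueue node → queue [router, shard, back, queue, root, store, cache, node]
Visit router → queue [shard, back, queue, root, store, cache, node]
Visit shard → queue [back, queue, root, store, cache, node]
Visit back → queue [queue, root, store, cache, node]
Visit queue → queue [root, store, cache, node]
Visit root → queue [store, cache, node]
Visit store → queue [cache, node]
Visit cache → queue [node]
Visit node → queue []

core -> agent -> auth -> bridge -> hub -> sink -> index -> mesh -> router -> shard -> back -> queue -> root -> store -> cache -> node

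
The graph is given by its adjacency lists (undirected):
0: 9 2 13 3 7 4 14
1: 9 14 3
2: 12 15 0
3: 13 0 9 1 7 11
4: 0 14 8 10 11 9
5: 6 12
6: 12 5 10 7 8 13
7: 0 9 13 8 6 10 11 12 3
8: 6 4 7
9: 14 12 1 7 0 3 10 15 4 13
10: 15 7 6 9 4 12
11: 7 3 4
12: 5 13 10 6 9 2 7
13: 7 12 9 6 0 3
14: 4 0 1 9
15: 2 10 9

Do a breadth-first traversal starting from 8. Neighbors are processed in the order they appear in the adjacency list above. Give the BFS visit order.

Visit 8; enqueue 6, 4, 7 → queue [6, 4, 7]
Visit 6; enqueue 12, 5, 10, 13 → queue [4, 7, 12, 5, 10, 13]
Visit 4; enqueue 0, 14, 11, 9 → queue [7, 12, 5, 10, 13, 0, 14, 11, 9]
Visit 7; enqueue 3 → queue [12, 5, 10, 13, 0, 14, 11, 9, 3]
Visit 12; enqueue 2 → queue [5, 10, 13, 0, 14, 11, 9, 3, 2]
Visit 5 → queue [10, 13, 0, 14, 11, 9, 3, 2]
Visit 10; enqueue 15 → queue [13, 0, 14, 11, 9, 3, 2, 15]
Visit 13 → queue [0, 14, 11, 9, 3, 2, 15]
Visit 0 → queue [14, 11, 9, 3, 2, 15]
Visit 14; enqueue 1 → queue [11, 9, 3, 2, 15, 1]
Visit 11 → queue [9, 3, 2, 15, 1]
Visit 9 → queue [3, 2, 15, 1]
Visit 3 → queue [2, 15, 1]
Visit 2 → queue [15, 1]
Visit 15 → queue [1]
Visit 1 → queue []

8 -> 6 -> 4 -> 7 -> 12 -> 5 -> 10 -> 13 -> 0 -> 14 -> 11 -> 9 -> 3 -> 2 -> 15 -> 1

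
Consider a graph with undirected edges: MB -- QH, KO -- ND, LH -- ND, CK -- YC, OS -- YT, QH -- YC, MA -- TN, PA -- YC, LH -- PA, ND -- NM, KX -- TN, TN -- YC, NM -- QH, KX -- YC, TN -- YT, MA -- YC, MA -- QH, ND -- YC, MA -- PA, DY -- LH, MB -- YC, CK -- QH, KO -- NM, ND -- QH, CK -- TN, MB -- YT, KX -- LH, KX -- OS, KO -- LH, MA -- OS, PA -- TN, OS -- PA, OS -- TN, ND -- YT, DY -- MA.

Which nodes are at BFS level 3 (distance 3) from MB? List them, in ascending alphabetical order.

DY, KO, LH

Level 0: MB
Level 1: QH, YC, YT
Level 2: CK, KX, MA, ND, NM, OS, PA, TN
Level 3: DY, KO, LH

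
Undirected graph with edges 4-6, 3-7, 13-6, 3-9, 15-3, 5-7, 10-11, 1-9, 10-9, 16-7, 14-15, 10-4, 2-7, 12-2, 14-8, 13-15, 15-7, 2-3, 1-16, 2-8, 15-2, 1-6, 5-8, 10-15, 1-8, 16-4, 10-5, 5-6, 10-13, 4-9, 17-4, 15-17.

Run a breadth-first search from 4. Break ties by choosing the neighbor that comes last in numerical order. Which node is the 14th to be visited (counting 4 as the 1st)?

14

Visit 4; enqueue 17, 16, 10, 9, 6 → queue [17, 16, 10, 9, 6]
Visit 17; enqueue 15 → queue [16, 10, 9, 6, 15]
Visit 16; enqueue 7, 1 → queue [10, 9, 6, 15, 7, 1]
Visit 10; enqueue 13, 11, 5 → queue [9, 6, 15, 7, 1, 13, 11, 5]
Visit 9; enqueue 3 → queue [6, 15, 7, 1, 13, 11, 5, 3]
Visit 6 → queue [15, 7, 1, 13, 11, 5, 3]
Visit 15; enqueue 14, 2 → queue [7, 1, 13, 11, 5, 3, 14, 2]
Visit 7 → queue [1, 13, 11, 5, 3, 14, 2]
Visit 1; enqueue 8 → queue [13, 11, 5, 3, 14, 2, 8]
Visit 13 → queue [11, 5, 3, 14, 2, 8]
Visit 11 → queue [5, 3, 14, 2, 8]
Visit 5 → queue [3, 14, 2, 8]
Visit 3 → queue [14, 2, 8]
Visit 14 → queue [2, 8]
Visit 2; enqueue 12 → queue [8, 12]
Visit 8 → queue [12]
Visit 12 → queue []

Visit order: 4, 17, 16, 10, 9, 6, 15, 7, 1, 13, 11, 5, 3, 14, 2, 8, 12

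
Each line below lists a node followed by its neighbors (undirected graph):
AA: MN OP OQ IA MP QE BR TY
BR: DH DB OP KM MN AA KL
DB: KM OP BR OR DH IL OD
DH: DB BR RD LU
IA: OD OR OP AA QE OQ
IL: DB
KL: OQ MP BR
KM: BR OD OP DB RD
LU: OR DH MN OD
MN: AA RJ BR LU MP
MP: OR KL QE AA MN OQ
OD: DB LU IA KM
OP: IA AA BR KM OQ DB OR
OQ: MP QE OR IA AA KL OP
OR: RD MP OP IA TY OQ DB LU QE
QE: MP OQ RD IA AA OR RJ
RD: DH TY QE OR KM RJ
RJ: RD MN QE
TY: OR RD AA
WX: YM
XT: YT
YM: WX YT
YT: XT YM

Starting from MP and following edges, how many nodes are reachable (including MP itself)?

19

BFS from MP visits: MP, OR, KL, QE, AA, MN, OQ, RD, OP, IA, TY, DB, LU, BR, RJ, DH, KM, OD, IL
Reachable nodes: 19 of 23 total.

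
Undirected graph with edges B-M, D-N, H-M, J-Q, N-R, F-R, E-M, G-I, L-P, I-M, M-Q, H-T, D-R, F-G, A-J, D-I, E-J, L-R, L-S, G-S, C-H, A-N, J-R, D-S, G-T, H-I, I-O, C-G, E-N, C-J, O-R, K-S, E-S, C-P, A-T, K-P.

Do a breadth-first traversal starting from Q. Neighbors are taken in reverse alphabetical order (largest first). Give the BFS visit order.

Q, M, J, I, H, E, B, R, C, A, O, G, D, T, S, N, L, F, P, K

Visit Q; enqueue M, J → queue [M, J]
Visit M; enqueue I, H, E, B → queue [J, I, H, E, B]
Visit J; enqueue R, C, A → queue [I, H, E, B, R, C, A]
Visit I; enqueue O, G, D → queue [H, E, B, R, C, A, O, G, D]
Visit H; enqueue T → queue [E, B, R, C, A, O, G, D, T]
Visit E; enqueue S, N → queue [B, R, C, A, O, G, D, T, S, N]
Visit B → queue [R, C, A, O, G, D, T, S, N]
Visit R; enqueue L, F → queue [C, A, O, G, D, T, S, N, L, F]
Visit C; enqueue P → queue [A, O, G, D, T, S, N, L, F, P]
Visit A → queue [O, G, D, T, S, N, L, F, P]
Visit O → queue [G, D, T, S, N, L, F, P]
Visit G → queue [D, T, S, N, L, F, P]
Visit D → queue [T, S, N, L, F, P]
Visit T → queue [S, N, L, F, P]
Visit S; enqueue K → queue [N, L, F, P, K]
Visit N → queue [L, F, P, K]
Visit L → queue [F, P, K]
Visit F → queue [P, K]
Visit P → queue [K]
Visit K → queue []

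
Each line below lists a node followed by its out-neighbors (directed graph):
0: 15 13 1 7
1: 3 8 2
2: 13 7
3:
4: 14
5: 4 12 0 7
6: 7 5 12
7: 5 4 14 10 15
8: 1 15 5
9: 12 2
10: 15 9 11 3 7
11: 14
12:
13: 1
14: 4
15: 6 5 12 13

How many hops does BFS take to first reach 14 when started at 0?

2

Level 0: 0
Level 1: 1, 7, 13, 15
Level 2: 2, 3, 4, 5, 6, 8, 10, 12, 14
Level 3: 9, 11
14 first appears at level 2.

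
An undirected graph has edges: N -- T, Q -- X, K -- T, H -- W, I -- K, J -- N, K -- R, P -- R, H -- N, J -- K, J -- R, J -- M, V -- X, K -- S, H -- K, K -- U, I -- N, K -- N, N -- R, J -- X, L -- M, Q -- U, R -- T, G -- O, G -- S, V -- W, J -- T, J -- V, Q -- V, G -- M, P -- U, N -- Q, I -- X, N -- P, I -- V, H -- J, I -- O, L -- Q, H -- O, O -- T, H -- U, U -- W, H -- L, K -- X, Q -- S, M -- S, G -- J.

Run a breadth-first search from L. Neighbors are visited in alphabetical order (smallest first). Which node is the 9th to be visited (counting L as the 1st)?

U

Visit L; enqueue H, M, Q → queue [H, M, Q]
Visit H; enqueue J, K, N, O, U, W → queue [M, Q, J, K, N, O, U, W]
Visit M; enqueue G, S → queue [Q, J, K, N, O, U, W, G, S]
Visit Q; enqueue V, X → queue [J, K, N, O, U, W, G, S, V, X]
Visit J; enqueue R, T → queue [K, N, O, U, W, G, S, V, X, R, T]
Visit K; enqueue I → queue [N, O, U, W, G, S, V, X, R, T, I]
Visit N; enqueue P → queue [O, U, W, G, S, V, X, R, T, I, P]
Visit O → queue [U, W, G, S, V, X, R, T, I, P]
Visit U → queue [W, G, S, V, X, R, T, I, P]
Visit W → queue [G, S, V, X, R, T, I, P]
Visit G → queue [S, V, X, R, T, I, P]
Visit S → queue [V, X, R, T, I, P]
Visit V → queue [X, R, T, I, P]
Visit X → queue [R, T, I, P]
Visit R → queue [T, I, P]
Visit T → queue [I, P]
Visit I → queue [P]
Visit P → queue []

Visit order: L, H, M, Q, J, K, N, O, U, W, G, S, V, X, R, T, I, P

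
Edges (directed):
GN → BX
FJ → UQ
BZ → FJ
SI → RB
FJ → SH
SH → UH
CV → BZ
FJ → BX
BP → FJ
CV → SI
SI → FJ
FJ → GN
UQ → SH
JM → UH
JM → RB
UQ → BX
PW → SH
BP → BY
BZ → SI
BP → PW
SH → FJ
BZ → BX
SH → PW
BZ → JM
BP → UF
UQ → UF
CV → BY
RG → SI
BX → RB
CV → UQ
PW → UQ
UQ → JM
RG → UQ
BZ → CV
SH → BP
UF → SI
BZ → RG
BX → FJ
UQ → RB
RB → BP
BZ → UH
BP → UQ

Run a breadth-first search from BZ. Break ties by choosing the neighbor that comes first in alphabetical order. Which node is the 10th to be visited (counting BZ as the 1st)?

BY

Visit BZ; enqueue BX, CV, FJ, JM, RG, SI, UH → queue [BX, CV, FJ, JM, RG, SI, UH]
Visit BX; enqueue RB → queue [CV, FJ, JM, RG, SI, UH, RB]
Visit CV; enqueue BY, UQ → queue [FJ, JM, RG, SI, UH, RB, BY, UQ]
Visit FJ; enqueue GN, SH → queue [JM, RG, SI, UH, RB, BY, UQ, GN, SH]
Visit JM → queue [RG, SI, UH, RB, BY, UQ, GN, SH]
Visit RG → queue [SI, UH, RB, BY, UQ, GN, SH]
Visit SI → queue [UH, RB, BY, UQ, GN, SH]
Visit UH → queue [RB, BY, UQ, GN, SH]
Visit RB; enqueue BP → queue [BY, UQ, GN, SH, BP]
Visit BY → queue [UQ, GN, SH, BP]
Visit UQ; enqueue UF → queue [GN, SH, BP, UF]
Visit GN → queue [SH, BP, UF]
Visit SH; enqueue PW → queue [BP, UF, PW]
Visit BP → queue [UF, PW]
Visit UF → queue [PW]
Visit PW → queue []

Visit order: BZ, BX, CV, FJ, JM, RG, SI, UH, RB, BY, UQ, GN, SH, BP, UF, PW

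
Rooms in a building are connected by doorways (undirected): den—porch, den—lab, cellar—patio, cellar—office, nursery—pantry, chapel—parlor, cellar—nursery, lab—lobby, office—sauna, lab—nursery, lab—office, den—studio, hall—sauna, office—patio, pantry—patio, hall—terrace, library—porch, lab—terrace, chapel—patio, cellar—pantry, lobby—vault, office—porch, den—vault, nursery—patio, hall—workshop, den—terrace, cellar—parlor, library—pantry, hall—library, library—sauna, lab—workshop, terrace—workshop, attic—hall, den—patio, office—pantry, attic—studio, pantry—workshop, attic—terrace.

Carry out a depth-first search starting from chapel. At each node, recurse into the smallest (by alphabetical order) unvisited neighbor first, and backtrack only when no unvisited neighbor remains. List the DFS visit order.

chapel, parlor, cellar, nursery, lab, den, patio, office, pantry, library, hall, attic, studio, terrace, workshop, sauna, porch, vault, lobby

Visit chapel
chapel → parlor
parlor → cellar
cellar → nursery
nursery → lab
lab → den
den → patio
patio → office
office → pantry
pantry → library
library → hall
hall → attic
attic → studio
attic → terrace
terrace → workshop
hall → sauna
library → porch
den → vault
vault → lobby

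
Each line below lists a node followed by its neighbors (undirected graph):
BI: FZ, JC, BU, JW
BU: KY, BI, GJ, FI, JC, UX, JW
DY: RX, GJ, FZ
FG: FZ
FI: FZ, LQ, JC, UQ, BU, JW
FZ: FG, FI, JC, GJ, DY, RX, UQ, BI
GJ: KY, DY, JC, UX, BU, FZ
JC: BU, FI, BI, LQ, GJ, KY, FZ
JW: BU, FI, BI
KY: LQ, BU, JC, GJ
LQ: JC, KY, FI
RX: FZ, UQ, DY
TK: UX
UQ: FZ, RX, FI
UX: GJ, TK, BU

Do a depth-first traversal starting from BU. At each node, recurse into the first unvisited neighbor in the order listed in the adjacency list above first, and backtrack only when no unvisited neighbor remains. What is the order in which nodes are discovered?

Visit BU
BU → KY
KY → LQ
LQ → JC
JC → FI
FI → FZ
FZ → FG
FZ → GJ
GJ → DY
DY → RX
RX → UQ
GJ → UX
UX → TK
FZ → BI
BI → JW

BU -> KY -> LQ -> JC -> FI -> FZ -> FG -> GJ -> DY -> RX -> UQ -> UX -> TK -> BI -> JW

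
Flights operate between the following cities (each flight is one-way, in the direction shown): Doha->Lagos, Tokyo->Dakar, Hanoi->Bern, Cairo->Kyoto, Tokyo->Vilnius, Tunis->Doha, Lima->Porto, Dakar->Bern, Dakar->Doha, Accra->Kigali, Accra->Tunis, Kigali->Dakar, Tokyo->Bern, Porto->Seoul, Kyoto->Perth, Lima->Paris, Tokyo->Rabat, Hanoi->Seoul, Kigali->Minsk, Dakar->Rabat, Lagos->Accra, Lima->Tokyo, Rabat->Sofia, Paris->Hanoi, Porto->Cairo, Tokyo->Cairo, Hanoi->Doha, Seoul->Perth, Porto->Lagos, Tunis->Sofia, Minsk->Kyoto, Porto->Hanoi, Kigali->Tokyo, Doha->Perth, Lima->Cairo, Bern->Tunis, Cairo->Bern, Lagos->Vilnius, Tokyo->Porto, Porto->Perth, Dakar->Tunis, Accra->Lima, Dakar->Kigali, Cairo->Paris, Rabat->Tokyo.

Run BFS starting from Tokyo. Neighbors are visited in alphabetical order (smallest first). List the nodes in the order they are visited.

Visit Tokyo; enqueue Bern, Cairo, Dakar, Porto, Rabat, Vilnius → queue [Bern, Cairo, Dakar, Porto, Rabat, Vilnius]
Visit Bern; enqueue Tunis → queue [Cairo, Dakar, Porto, Rabat, Vilnius, Tunis]
Visit Cairo; enqueue Kyoto, Paris → queue [Dakar, Porto, Rabat, Vilnius, Tunis, Kyoto, Paris]
Visit Dakar; enqueue Doha, Kigali → queue [Porto, Rabat, Vilnius, Tunis, Kyoto, Paris, Doha, Kigali]
Visit Porto; enqueue Hanoi, Lagos, Perth, Seoul → queue [Rabat, Vilnius, Tunis, Kyoto, Paris, Doha, Kigali, Hanoi, Lagos, Perth, Seoul]
Visit Rabat; enqueue Sofia → queue [Vilnius, Tunis, Kyoto, Paris, Doha, Kigali, Hanoi, Lagos, Perth, Seoul, Sofia]
Visit Vilnius → queue [Tunis, Kyoto, Paris, Doha, Kigali, Hanoi, Lagos, Perth, Seoul, Sofia]
Visit Tunis → queue [Kyoto, Paris, Doha, Kigali, Hanoi, Lagos, Perth, Seoul, Sofia]
Visit Kyoto → queue [Paris, Doha, Kigali, Hanoi, Lagos, Perth, Seoul, Sofia]
Visit Paris → queue [Doha, Kigali, Hanoi, Lagos, Perth, Seoul, Sofia]
Visit Doha → queue [Kigali, Hanoi, Lagos, Perth, Seoul, Sofia]
Visit Kigali; enqueue Minsk → queue [Hanoi, Lagos, Perth, Seoul, Sofia, Minsk]
Visit Hanoi → queue [Lagos, Perth, Seoul, Sofia, Minsk]
Visit Lagos; enqueue Accra → queue [Perth, Seoul, Sofia, Minsk, Accra]
Visit Perth → queue [Seoul, Sofia, Minsk, Accra]
Visit Seoul → queue [Sofia, Minsk, Accra]
Visit Sofia → queue [Minsk, Accra]
Visit Minsk → queue [Accra]
Visit Accra; enqueue Lima → queue [Lima]
Visit Lima → queue []

Tokyo Bern Cairo Dakar Porto Rabat Vilnius Tunis Kyoto Paris Doha Kigali Hanoi Lagos Perth Seoul Sofia Minsk Accra Lima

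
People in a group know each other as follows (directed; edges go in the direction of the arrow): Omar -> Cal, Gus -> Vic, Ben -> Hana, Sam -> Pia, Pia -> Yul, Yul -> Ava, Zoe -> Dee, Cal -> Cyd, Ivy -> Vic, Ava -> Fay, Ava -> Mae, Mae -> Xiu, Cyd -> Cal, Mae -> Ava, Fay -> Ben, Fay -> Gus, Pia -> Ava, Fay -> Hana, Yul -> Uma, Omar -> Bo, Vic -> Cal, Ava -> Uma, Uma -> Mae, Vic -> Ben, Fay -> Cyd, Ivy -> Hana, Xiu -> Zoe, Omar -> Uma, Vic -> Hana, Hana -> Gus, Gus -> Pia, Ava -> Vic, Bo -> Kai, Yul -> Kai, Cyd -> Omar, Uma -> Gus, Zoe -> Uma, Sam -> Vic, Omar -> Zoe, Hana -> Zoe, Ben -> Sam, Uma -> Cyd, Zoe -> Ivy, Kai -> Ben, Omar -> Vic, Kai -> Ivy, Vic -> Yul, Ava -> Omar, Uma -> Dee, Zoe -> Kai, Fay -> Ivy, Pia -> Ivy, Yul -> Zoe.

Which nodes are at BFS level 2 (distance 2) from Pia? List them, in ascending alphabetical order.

Fay, Hana, Kai, Mae, Omar, Uma, Vic, Zoe

Level 0: Pia
Level 1: Ava, Ivy, Yul
Level 2: Fay, Hana, Kai, Mae, Omar, Uma, Vic, Zoe
Level 3: Ben, Bo, Cal, Cyd, Dee, Gus, Xiu
Level 4: Sam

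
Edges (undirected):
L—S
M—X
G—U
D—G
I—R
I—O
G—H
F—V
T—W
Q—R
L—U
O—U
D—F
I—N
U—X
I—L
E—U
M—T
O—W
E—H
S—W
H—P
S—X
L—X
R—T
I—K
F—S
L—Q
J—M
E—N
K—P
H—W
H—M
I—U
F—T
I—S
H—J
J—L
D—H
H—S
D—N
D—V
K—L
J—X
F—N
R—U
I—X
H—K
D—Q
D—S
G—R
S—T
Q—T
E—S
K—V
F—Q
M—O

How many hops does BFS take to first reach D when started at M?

2

Level 0: M
Level 1: H, J, O, T, X
Level 2: D, E, F, G, I, K, L, P, Q, R, S, U, W
Level 3: N, V
D first appears at level 2.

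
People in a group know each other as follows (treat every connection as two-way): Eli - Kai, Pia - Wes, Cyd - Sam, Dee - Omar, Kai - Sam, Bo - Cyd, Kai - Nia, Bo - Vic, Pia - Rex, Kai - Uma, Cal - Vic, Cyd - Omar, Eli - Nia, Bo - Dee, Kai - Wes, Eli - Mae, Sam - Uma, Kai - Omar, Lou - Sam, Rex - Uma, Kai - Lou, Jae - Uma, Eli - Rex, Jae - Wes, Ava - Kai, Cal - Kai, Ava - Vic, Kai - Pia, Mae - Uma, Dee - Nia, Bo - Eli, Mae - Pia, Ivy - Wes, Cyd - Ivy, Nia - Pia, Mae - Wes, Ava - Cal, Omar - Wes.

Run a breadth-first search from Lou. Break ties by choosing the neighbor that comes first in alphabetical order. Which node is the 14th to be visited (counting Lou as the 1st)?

Visit Lou; enqueue Kai, Sam → queue [Kai, Sam]
Visit Kai; enqueue Ava, Cal, Eli, Nia, Omar, Pia, Uma, Wes → queue [Sam, Ava, Cal, Eli, Nia, Omar, Pia, Uma, Wes]
Visit Sam; enqueue Cyd → queue [Ava, Cal, Eli, Nia, Omar, Pia, Uma, Wes, Cyd]
Visit Ava; enqueue Vic → queue [Cal, Eli, Nia, Omar, Pia, Uma, Wes, Cyd, Vic]
Visit Cal → queue [Eli, Nia, Omar, Pia, Uma, Wes, Cyd, Vic]
Visit Eli; enqueue Bo, Mae, Rex → queue [Nia, Omar, Pia, Uma, Wes, Cyd, Vic, Bo, Mae, Rex]
Visit Nia; enqueue Dee → queue [Omar, Pia, Uma, Wes, Cyd, Vic, Bo, Mae, Rex, Dee]
Visit Omar → queue [Pia, Uma, Wes, Cyd, Vic, Bo, Mae, Rex, Dee]
Visit Pia → queue [Uma, Wes, Cyd, Vic, Bo, Mae, Rex, Dee]
Visit Uma; enqueue Jae → queue [Wes, Cyd, Vic, Bo, Mae, Rex, Dee, Jae]
Visit Wes; enqueue Ivy → queue [Cyd, Vic, Bo, Mae, Rex, Dee, Jae, Ivy]
Visit Cyd → queue [Vic, Bo, Mae, Rex, Dee, Jae, Ivy]
Visit Vic → queue [Bo, Mae, Rex, Dee, Jae, Ivy]
Visit Bo → queue [Mae, Rex, Dee, Jae, Ivy]
Visit Mae → queue [Rex, Dee, Jae, Ivy]
Visit Rex → queue [Dee, Jae, Ivy]
Visit Dee → queue [Jae, Ivy]
Visit Jae → queue [Ivy]
Visit Ivy → queue []

Visit order: Lou, Kai, Sam, Ava, Cal, Eli, Nia, Omar, Pia, Uma, Wes, Cyd, Vic, Bo, Mae, Rex, Dee, Jae, Ivy

Bo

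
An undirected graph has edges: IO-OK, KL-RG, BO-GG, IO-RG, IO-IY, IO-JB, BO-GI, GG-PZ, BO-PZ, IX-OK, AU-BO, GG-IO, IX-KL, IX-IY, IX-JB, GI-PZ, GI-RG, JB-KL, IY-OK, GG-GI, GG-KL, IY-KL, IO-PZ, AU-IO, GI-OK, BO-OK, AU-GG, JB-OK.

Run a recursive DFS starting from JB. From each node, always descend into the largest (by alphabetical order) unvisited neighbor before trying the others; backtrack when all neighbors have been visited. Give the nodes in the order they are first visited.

JB OK IY KL RG IO PZ GI GG BO AU IX

Visit JB
JB → OK
OK → IY
IY → KL
KL → RG
RG → IO
IO → PZ
PZ → GI
GI → GG
GG → BO
BO → AU
KL → IX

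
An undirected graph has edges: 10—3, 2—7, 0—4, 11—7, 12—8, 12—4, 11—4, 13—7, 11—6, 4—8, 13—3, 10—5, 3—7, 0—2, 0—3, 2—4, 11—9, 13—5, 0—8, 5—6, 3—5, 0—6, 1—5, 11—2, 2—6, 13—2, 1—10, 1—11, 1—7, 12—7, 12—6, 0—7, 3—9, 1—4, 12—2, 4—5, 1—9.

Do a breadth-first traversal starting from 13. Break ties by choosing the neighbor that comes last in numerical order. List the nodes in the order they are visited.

13, 7, 5, 3, 2, 12, 11, 1, 0, 10, 6, 4, 9, 8

Visit 13; enqueue 7, 5, 3, 2 → queue [7, 5, 3, 2]
Visit 7; enqueue 12, 11, 1, 0 → queue [5, 3, 2, 12, 11, 1, 0]
Visit 5; enqueue 10, 6, 4 → queue [3, 2, 12, 11, 1, 0, 10, 6, 4]
Visit 3; enqueue 9 → queue [2, 12, 11, 1, 0, 10, 6, 4, 9]
Visit 2 → queue [12, 11, 1, 0, 10, 6, 4, 9]
Visit 12; enqueue 8 → queue [11, 1, 0, 10, 6, 4, 9, 8]
Visit 11 → queue [1, 0, 10, 6, 4, 9, 8]
Visit 1 → queue [0, 10, 6, 4, 9, 8]
Visit 0 → queue [10, 6, 4, 9, 8]
Visit 10 → queue [6, 4, 9, 8]
Visit 6 → queue [4, 9, 8]
Visit 4 → queue [9, 8]
Visit 9 → queue [8]
Visit 8 → queue []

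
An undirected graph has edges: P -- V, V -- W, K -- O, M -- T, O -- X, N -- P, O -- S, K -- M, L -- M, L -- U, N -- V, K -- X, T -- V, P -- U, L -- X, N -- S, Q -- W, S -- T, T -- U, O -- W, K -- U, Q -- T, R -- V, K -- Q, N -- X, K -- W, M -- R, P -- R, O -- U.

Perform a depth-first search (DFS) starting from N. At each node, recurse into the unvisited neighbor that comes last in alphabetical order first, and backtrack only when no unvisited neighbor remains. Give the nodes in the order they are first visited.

Visit N
N → X
X → O
O → W
W → V
V → T
T → U
U → P
P → R
R → M
M → L
M → K
K → Q
T → S

N, X, O, W, V, T, U, P, R, M, L, K, Q, S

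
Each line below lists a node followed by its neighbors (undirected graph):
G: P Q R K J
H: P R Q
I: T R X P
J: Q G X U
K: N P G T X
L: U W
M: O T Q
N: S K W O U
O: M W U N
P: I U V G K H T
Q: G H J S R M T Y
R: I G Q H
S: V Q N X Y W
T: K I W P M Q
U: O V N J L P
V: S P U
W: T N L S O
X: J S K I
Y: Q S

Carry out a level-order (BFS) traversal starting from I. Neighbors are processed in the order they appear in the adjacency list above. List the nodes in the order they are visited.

Visit I; enqueue T, R, X, P → queue [T, R, X, P]
Visit T; enqueue K, W, M, Q → queue [R, X, P, K, W, M, Q]
Visit R; enqueue G, H → queue [X, P, K, W, M, Q, G, H]
Visit X; enqueue J, S → queue [P, K, W, M, Q, G, H, J, S]
Visit P; enqueue U, V → queue [K, W, M, Q, G, H, J, S, U, V]
Visit K; enqueue N → queue [W, M, Q, G, H, J, S, U, V, N]
Visit W; enqueue L, O → queue [M, Q, G, H, J, S, U, V, N, L, O]
Visit M → queue [Q, G, H, J, S, U, V, N, L, O]
Visit Q; enqueue Y → queue [G, H, J, S, U, V, N, L, O, Y]
Visit G → queue [H, J, S, U, V, N, L, O, Y]
Visit H → queue [J, S, U, V, N, L, O, Y]
Visit J → queue [S, U, V, N, L, O, Y]
Visit S → queue [U, V, N, L, O, Y]
Visit U → queue [V, N, L, O, Y]
Visit V → queue [N, L, O, Y]
Visit N → queue [L, O, Y]
Visit L → queue [O, Y]
Visit O → queue [Y]
Visit Y → queue []

I T R X P K W M Q G H J S U V N L O Y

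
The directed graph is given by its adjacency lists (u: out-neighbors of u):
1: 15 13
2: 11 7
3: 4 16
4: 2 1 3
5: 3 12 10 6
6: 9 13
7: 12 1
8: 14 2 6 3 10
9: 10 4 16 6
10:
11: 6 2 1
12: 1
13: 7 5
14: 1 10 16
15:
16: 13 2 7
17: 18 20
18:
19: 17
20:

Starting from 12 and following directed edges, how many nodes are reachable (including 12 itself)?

BFS from 12 visits: 12, 1, 15, 13, 7, 5, 10, 6, 3, 9, 16, 4, 2, 11
Reachable nodes: 14 of 20 total.

14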